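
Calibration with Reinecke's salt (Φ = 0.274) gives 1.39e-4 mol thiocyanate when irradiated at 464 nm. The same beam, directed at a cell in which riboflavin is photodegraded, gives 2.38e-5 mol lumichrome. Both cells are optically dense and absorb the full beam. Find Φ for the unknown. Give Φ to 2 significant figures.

Φ = 0.047

Photons absorbed by the actinometer: 1.39e-4 / 0.274 = 5.073e-4 mol.
Φ(unknown) = 2.38e-5 / 5.073e-4 = 0.047.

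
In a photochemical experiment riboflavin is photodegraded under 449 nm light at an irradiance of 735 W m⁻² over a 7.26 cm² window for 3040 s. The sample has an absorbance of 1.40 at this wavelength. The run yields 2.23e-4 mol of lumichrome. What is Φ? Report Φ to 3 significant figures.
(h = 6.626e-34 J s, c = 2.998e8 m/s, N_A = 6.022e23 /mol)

Φ = 0.0381

Photon energy at 449 nm: hc/λ = (6.626e-34)(2.998e8)/(449e-9) = 4.424e-19 J.
Energy delivered: (735 W m⁻²)(7.26e-4 m²)(3040 s) = 1622 J.
Photons incident: 1622 / 4.424e-19 = 3.666e21, i.e. 3.666e21/6.022e23 = 0.006088 mol.
Fraction absorbed: 1 − 10^(−1.40) = 0.9602.
Photons absorbed: 0.9602 × 0.006088 = 0.005846 mol.
Φ = 2.23e-4 mol / 0.005846 mol photons = 0.0381.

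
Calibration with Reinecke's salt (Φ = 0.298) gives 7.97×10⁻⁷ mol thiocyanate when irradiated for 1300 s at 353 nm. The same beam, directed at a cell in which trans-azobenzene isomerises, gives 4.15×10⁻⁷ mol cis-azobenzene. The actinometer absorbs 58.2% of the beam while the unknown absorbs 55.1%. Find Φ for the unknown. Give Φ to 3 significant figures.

Φ = 0.164

Photons absorbed by the actinometer: 7.97×10⁻⁷ / 0.298 = 2.674×10⁻⁶ mol.
Incident flux: 2.674×10⁻⁶ / 0.582 = 4.595×10⁻⁶ einstein.
Absorbed by unknown: 0.551 × 4.595×10⁻⁶ = 2.532×10⁻⁶ mol.
Φ(unknown) = 4.15×10⁻⁷ / 2.532×10⁻⁶ = 0.164.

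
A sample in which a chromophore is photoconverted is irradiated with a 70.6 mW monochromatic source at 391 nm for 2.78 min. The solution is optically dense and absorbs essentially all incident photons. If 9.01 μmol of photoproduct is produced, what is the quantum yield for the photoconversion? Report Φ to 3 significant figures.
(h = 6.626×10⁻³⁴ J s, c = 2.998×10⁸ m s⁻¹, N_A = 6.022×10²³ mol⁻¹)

Product: 9.01 μmol = 9.01×10⁻⁶ mol.
Photon energy at 391 nm: hc/λ = (6.626×10⁻³⁴)(2.998×10⁸)/(391×10⁻⁹) = 5.080×10⁻¹⁹ J.
Energy delivered: (70.6 mW)(166.8 s) = 11.78 J.
Photons incident: 11.78 / 5.080×10⁻¹⁹ = 2.319×10¹⁹, i.e. 2.319×10¹⁹/6.022×10²³ = 3.851×10⁻⁵ mol.
Φ = 9.01×10⁻⁶ mol / 3.851×10⁻⁵ mol photons = 0.234.

Φ = 0.234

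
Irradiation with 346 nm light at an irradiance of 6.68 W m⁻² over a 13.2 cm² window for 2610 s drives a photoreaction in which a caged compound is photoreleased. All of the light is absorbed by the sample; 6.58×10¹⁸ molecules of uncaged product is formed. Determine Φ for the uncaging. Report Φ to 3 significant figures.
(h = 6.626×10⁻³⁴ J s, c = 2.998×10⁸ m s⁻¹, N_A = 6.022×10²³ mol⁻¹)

Φ = 0.164

Product: 6.58×10¹⁸ / 6.022×10²³ = 1.093×10⁻⁵ mol.
Photon energy at 346 nm: hc/λ = (6.626×10⁻³⁴)(2.998×10⁸)/(346×10⁻⁹) = 5.741×10⁻¹⁹ J.
Energy delivered: (6.68 W m⁻²)(13.2×10⁻⁴ m²)(2610 s) = 23.01 J.
Photons incident: 23.01 / 5.741×10⁻¹⁹ = 4.008×10¹⁹, i.e. 4.008×10¹⁹/6.022×10²³ = 6.656×10⁻⁵ mol.
Φ = 1.093×10⁻⁵ mol / 6.656×10⁻⁵ mol photons = 0.164.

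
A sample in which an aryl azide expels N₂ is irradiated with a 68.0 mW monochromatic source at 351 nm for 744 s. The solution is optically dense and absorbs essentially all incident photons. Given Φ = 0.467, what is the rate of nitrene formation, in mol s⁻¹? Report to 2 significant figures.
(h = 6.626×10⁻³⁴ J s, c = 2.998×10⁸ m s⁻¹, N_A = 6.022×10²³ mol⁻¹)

9.3×10⁻⁸ mol s⁻¹

Photon energy at 351 nm: hc/λ = (6.626×10⁻³⁴)(2.998×10⁸)/(351×10⁻⁹) = 5.659×10⁻¹⁹ J.
Energy delivered: (68.0 mW)(744 s) = 50.59 J.
Photons incident: 50.59 / 5.659×10⁻¹⁹ = 8.940×10¹⁹, i.e. 8.940×10¹⁹/6.022×10²³ = 1.485×10⁻⁴ mol.
Product formed: 0.467 × 1.485×10⁻⁴ = 6.935×10⁻⁵ mol.
Rate: 6.935×10⁻⁵ / 744 s = 9.3×10⁻⁸ mol s⁻¹.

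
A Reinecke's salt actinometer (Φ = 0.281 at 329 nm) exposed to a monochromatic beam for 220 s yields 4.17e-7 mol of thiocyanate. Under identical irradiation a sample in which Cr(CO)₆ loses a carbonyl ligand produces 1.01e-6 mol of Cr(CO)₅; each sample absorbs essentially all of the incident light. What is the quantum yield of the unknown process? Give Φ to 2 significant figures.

Φ = 0.68

Photons absorbed by the actinometer: 4.17e-7 / 0.281 = 1.484e-6 mol.
Φ(unknown) = 1.01e-6 / 1.484e-6 = 0.68.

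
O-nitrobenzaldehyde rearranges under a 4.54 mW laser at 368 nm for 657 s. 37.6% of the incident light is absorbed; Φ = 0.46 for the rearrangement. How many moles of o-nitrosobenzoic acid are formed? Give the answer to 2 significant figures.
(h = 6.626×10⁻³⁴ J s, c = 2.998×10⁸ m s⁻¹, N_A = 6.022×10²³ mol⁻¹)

1.6×10⁻⁶ mol

Photon energy at 368 nm: hc/λ = (6.626×10⁻³⁴)(2.998×10⁸)/(368×10⁻⁹) = 5.398×10⁻¹⁹ J.
Energy delivered: (4.54 mW)(657 s) = 2.983 J.
Photons incident: 2.983 / 5.398×10⁻¹⁹ = 5.526×10¹⁸, i.e. 5.526×10¹⁸/6.022×10²³ = 9.176×10⁻⁶ mol.
Photons absorbed: 0.376 × 9.176×10⁻⁶ = 3.450×10⁻⁶ mol.
Product: Φ × n_abs = 0.46 × 3.450×10⁻⁶ = 1.587×10⁻⁶ mol.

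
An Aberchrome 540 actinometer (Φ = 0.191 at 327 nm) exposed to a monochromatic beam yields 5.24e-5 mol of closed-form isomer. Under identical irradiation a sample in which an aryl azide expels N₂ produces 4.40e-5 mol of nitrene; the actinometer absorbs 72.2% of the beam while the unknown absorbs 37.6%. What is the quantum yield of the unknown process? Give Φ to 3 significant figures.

Φ = 0.308

Photons absorbed by the actinometer: 5.24e-5 / 0.191 = 2.743e-4 mol.
Incident flux: 2.743e-4 / 0.722 = 3.799e-4 einstein.
Absorbed by unknown: 0.376 × 3.799e-4 = 1.428e-4 mol.
Φ(unknown) = 4.40e-5 / 1.428e-4 = 0.308.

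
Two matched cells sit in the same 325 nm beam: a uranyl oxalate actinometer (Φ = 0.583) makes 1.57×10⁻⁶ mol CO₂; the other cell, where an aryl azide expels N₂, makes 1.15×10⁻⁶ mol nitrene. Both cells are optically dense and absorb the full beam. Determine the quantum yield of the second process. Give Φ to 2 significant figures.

Photons absorbed by the actinometer: 1.57×10⁻⁶ / 0.583 = 2.693×10⁻⁶ mol.
Φ(unknown) = 1.15×10⁻⁶ / 2.693×10⁻⁶ = 0.43.

Φ = 0.43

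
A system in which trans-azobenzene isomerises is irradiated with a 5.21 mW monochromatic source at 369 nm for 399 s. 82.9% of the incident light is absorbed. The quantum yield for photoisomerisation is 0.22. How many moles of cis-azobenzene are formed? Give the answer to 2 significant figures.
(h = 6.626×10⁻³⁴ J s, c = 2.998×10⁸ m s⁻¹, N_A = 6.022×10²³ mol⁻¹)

1.2×10⁻⁶ mol

Photon energy at 369 nm: hc/λ = (6.626×10⁻³⁴)(2.998×10⁸)/(369×10⁻⁹) = 5.383×10⁻¹⁹ J.
Energy delivered: (5.21 mW)(399 s) = 2.079 J.
Photons incident: 2.079 / 5.383×10⁻¹⁹ = 3.862×10¹⁸, i.e. 3.862×10¹⁸/6.022×10²³ = 6.413×10⁻⁶ mol.
Photons absorbed: 0.829 × 6.413×10⁻⁶ = 5.316×10⁻⁶ mol.
Product: Φ × n_abs = 0.22 × 5.316×10⁻⁶ = 1.170×10⁻⁶ mol.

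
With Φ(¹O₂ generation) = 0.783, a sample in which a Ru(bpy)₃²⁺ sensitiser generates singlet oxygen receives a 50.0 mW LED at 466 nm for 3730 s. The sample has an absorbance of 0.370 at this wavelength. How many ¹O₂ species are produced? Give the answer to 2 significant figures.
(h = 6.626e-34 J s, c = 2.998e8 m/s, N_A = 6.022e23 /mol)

Photon energy at 466 nm: hc/λ = (6.626e-34)(2.998e8)/(466e-9) = 4.263e-19 J.
Energy delivered: (50.0 mW)(3730 s) = 186.5 J.
Photons incident: 186.5 / 4.263e-19 = 4.375e20, i.e. 4.375e20/6.022e23 = 7.265e-4 mol.
Fraction absorbed: 1 − 10^(−0.370) = 0.5734.
Photons absorbed: 0.5734 × 7.265e-4 = 4.166e-4 mol.
Product: Φ × n_abs = 0.783 × 4.166e-4 = 3.262e-4 mol.
As a count: 3.262e-4 × 6.022e23 = 2.0e20.

2.0e20 species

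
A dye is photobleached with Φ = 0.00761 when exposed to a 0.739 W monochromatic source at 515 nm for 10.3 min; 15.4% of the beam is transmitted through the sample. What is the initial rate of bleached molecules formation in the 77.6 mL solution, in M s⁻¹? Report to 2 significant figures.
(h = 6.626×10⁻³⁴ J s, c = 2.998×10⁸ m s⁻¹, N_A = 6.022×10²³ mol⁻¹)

2.6×10⁻⁷ M s⁻¹

Photon energy at 515 nm: hc/λ = (6.626×10⁻³⁴)(2.998×10⁸)/(515×10⁻⁹) = 3.857×10⁻¹⁹ J.
Energy delivered: (0.739 W)(618 s) = 456.7 J.
Photons incident: 456.7 / 3.857×10⁻¹⁹ = 1.184×10²¹, i.e. 1.184×10²¹/6.022×10²³ = 0.001966 mol.
Fraction absorbed: 1 − 15.4/100 = 0.8460.
Photons absorbed: 0.8460 × 0.001966 = 0.001663 mol.
Product formed: 0.00761 × 0.001663 = 1.266×10⁻⁵ mol.
Rate: 1.266×10⁻⁵ mol / (618 s × 0.0776 L) = 2.6×10⁻⁷ M s⁻¹.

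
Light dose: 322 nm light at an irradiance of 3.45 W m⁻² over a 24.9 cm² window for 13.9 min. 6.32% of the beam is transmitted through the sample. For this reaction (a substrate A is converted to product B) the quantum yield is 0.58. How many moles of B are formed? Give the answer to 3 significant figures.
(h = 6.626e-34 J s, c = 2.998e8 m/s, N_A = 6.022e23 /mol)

1.05e-5 mol

Photon energy at 322 nm: hc/λ = (6.626e-34)(2.998e8)/(322e-9) = 6.169e-19 J.
Energy delivered: (3.45 W m⁻²)(24.9e-4 m²)(834 s) = 7.164 J.
Photons incident: 7.164 / 6.169e-19 = 1.161e19, i.e. 1.161e19/6.022e23 = 1.928e-5 mol.
Fraction absorbed: 1 − 6.32/100 = 0.9368.
Photons absorbed: 0.9368 × 1.928e-5 = 1.806e-5 mol.
Product: Φ × n_abs = 0.58 × 1.806e-5 = 1.047e-5 mol.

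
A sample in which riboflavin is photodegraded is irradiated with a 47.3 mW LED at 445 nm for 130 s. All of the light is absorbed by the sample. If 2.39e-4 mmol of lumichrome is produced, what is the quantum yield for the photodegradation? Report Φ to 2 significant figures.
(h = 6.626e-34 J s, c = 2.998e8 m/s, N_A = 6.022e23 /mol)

Product: 2.39e-4 mmol = 2.39e-7 mol.
Photon energy at 445 nm: hc/λ = (6.626e-34)(2.998e8)/(445e-9) = 4.464e-19 J.
Energy delivered: (47.3 mW)(130 s) = 6.149 J.
Photons incident: 6.149 / 4.464e-19 = 1.377e19, i.e. 1.377e19/6.022e23 = 2.287e-5 mol.
Φ = 2.39e-7 mol / 2.287e-5 mol photons = 0.010.

Φ = 0.010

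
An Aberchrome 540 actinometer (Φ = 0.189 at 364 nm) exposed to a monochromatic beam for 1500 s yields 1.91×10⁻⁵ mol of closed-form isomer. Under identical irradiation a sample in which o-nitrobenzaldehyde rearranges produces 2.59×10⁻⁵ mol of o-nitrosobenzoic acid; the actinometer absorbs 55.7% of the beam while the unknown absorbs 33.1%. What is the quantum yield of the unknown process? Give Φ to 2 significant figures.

Φ = 0.43

Photons absorbed by the actinometer: 1.91×10⁻⁵ / 0.189 = 1.011×10⁻⁴ mol.
Incident flux: 1.011×10⁻⁴ / 0.557 = 1.815×10⁻⁴ einstein.
Absorbed by unknown: 0.331 × 1.815×10⁻⁴ = 6.008×10⁻⁵ mol.
Φ(unknown) = 2.59×10⁻⁵ / 6.008×10⁻⁵ = 0.43.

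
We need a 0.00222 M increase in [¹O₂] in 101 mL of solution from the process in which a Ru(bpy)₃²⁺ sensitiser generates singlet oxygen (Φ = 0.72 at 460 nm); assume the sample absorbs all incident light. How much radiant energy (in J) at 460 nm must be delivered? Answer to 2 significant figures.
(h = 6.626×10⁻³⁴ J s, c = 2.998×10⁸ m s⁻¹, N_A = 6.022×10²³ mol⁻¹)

81 J

Product: (0.00222 M)(0.101 L) = 2.242×10⁻⁴ mol.
Photons that must be absorbed: 2.242×10⁻⁴ / 0.72 = 3.114×10⁻⁴ mol.
Photon energy: hc/λ = 4.318×10⁻¹⁹ J; per mole, 2.600×10⁵ J mol⁻¹.
Energy required: 3.114×10⁻⁴ × 2.600×10⁵ = 81 J.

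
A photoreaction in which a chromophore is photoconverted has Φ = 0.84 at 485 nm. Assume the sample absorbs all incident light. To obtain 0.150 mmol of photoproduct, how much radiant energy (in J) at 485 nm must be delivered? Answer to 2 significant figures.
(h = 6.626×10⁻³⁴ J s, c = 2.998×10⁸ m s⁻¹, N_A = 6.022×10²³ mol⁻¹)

Product: 0.150 mmol = 1.50×10⁻⁴ mol.
Photons that must be absorbed: 1.50×10⁻⁴ / 0.84 = 1.786×10⁻⁴ mol.
Photon energy: hc/λ = 4.096×10⁻¹⁹ J; per mole, 2.467×10⁵ J mol⁻¹.
Energy required: 1.786×10⁻⁴ × 2.467×10⁵ = 44 J.

44 J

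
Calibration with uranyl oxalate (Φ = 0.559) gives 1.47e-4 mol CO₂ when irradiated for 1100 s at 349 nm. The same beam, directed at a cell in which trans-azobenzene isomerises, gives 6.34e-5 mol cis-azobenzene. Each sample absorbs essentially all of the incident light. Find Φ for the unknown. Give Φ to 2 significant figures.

Φ = 0.24

Photons absorbed by the actinometer: 1.47e-4 / 0.559 = 2.630e-4 mol.
Φ(unknown) = 6.34e-5 / 2.630e-4 = 0.24.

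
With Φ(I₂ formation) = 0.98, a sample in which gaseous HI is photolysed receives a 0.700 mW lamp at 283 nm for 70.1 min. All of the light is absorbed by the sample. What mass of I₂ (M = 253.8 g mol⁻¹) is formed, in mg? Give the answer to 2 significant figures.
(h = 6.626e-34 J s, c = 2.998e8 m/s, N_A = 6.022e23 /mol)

Photon energy at 283 nm: hc/λ = (6.626e-34)(2.998e8)/(283e-9) = 7.019e-19 J.
Energy delivered: (0.700 mW)(4206 s) = 2.944 J.
Photons incident: 2.944 / 7.019e-19 = 4.194e18, i.e. 4.194e18/6.022e23 = 6.964e-6 mol.
Product: Φ × n_abs = 0.98 × 6.964e-6 = 6.825e-6 mol.
Mass: 6.825e-6 × 253.8 = 0.001732 g = 1.7 mg.

1.7 mg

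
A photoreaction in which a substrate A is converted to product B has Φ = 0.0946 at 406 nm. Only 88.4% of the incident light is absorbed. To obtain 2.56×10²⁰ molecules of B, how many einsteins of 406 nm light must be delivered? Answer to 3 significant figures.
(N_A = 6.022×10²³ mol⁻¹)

0.00508 einstein

Product: 2.56×10²⁰ / 6.022×10²³ = 4.251×10⁻⁴ mol.
Photons that must be absorbed: 4.251×10⁻⁴ / 0.0946 = 0.004494 mol.
Incident photons needed: 0.004494 / 0.884 = 0.005084 mol.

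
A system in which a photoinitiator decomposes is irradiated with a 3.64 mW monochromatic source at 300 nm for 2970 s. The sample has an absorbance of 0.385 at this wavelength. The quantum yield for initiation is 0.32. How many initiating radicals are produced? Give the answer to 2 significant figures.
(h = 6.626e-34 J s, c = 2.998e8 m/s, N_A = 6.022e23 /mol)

3.1e18 initiating radicals

Photon energy at 300 nm: hc/λ = (6.626e-34)(2.998e8)/(300e-9) = 6.622e-19 J.
Energy delivered: (3.64 mW)(2970 s) = 10.81 J.
Photons incident: 10.81 / 6.622e-19 = 1.632e19, i.e. 1.632e19/6.022e23 = 2.710e-5 mol.
Fraction absorbed: 1 − 10^(−0.385) = 0.5879.
Photons absorbed: 0.5879 × 2.710e-5 = 1.593e-5 mol.
Product: Φ × n_abs = 0.32 × 1.593e-5 = 5.098e-6 mol.
As a count: 5.098e-6 × 6.022e23 = 3.1e18.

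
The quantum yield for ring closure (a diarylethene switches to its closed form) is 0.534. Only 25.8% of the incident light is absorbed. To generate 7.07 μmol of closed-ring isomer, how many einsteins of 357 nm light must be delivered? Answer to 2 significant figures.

Product: 7.07 μmol = 7.07×10⁻⁶ mol.
Photons that must be absorbed: 7.07×10⁻⁶ / 0.534 = 1.324×10⁻⁵ mol.
Incident photons needed: 1.324×10⁻⁵ / 0.258 = 5.132×10⁻⁵ mol.

5.1×10⁻⁵ einstein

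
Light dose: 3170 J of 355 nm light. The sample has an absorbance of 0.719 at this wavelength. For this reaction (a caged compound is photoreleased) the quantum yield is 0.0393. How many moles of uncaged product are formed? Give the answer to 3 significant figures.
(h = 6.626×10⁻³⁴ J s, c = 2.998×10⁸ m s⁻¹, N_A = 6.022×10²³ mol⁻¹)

2.99×10⁻⁴ mol

Photon energy at 355 nm: hc/λ = (6.626×10⁻³⁴)(2.998×10⁸)/(355×10⁻⁹) = 5.596×10⁻¹⁹ J.
Photons incident: 3170 / 5.596×10⁻¹⁹ = 5.665×10²¹, i.e. 5.665×10²¹/6.022×10²³ = 0.009407 mol.
Fraction absorbed: 1 − 10^(−0.719) = 0.8090.
Photons absorbed: 0.8090 × 0.009407 = 0.007610 mol.
Product: Φ × n_abs = 0.0393 × 0.007610 = 2.991×10⁻⁴ mol.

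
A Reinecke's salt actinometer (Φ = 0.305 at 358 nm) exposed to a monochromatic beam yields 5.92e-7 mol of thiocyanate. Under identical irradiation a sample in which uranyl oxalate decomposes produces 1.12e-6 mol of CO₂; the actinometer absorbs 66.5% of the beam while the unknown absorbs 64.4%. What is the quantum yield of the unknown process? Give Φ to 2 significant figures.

Φ = 0.60

Photons absorbed by the actinometer: 5.92e-7 / 0.305 = 1.941e-6 mol.
Incident flux: 1.941e-6 / 0.665 = 2.919e-6 einstein.
Absorbed by unknown: 0.644 × 2.919e-6 = 1.880e-6 mol.
Φ(unknown) = 1.12e-6 / 1.880e-6 = 0.60.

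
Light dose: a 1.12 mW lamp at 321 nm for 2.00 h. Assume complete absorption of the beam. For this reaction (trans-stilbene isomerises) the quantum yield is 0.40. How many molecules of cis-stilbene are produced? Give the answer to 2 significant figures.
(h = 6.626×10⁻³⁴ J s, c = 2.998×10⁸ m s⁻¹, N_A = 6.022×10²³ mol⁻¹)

5.2×10¹⁸ molecules

Photon energy at 321 nm: hc/λ = (6.626×10⁻³⁴)(2.998×10⁸)/(321×10⁻⁹) = 6.188×10⁻¹⁹ J.
Energy delivered: (1.12 mW)(7200 s) = 8.064 J.
Photons incident: 8.064 / 6.188×10⁻¹⁹ = 1.303×10¹⁹, i.e. 1.303×10¹⁹/6.022×10²³ = 2.164×10⁻⁵ mol.
Product: Φ × n_abs = 0.40 × 2.164×10⁻⁵ = 8.656×10⁻⁶ mol.
As a count: 8.656×10⁻⁶ × 6.022×10²³ = 5.2×10¹⁸.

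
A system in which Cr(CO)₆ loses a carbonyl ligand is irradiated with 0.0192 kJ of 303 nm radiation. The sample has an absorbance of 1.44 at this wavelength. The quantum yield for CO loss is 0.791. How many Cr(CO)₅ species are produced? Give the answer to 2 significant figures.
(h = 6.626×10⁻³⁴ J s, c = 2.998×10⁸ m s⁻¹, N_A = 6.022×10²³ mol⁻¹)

Photon energy at 303 nm: hc/λ = (6.626×10⁻³⁴)(2.998×10⁸)/(303×10⁻⁹) = 6.556×10⁻¹⁹ J.
Incident energy: 0.0192 kJ = 19.2 J.
Photons incident: 19.2 / 6.556×10⁻¹⁹ = 2.929×10¹⁹, i.e. 2.929×10¹⁹/6.022×10²³ = 4.864×10⁻⁵ mol.
Fraction absorbed: 1 − 10^(−1.44) = 0.9637.
Photons absorbed: 0.9637 × 4.864×10⁻⁵ = 4.687×10⁻⁵ mol.
Product: Φ × n_abs = 0.791 × 4.687×10⁻⁵ = 3.707×10⁻⁵ mol.
As a count: 3.707×10⁻⁵ × 6.022×10²³ = 2.2×10¹⁹.

2.2×10¹⁹ species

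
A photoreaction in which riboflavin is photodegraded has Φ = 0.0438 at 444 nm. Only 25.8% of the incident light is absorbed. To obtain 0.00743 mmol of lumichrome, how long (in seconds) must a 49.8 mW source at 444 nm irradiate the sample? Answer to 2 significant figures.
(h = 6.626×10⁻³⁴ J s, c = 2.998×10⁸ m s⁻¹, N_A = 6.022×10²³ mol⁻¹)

t ≈ 3600 s

Product: 0.00743 mmol = 7.43×10⁻⁶ mol.
Photons that must be absorbed: 7.43×10⁻⁶ / 0.0438 = 1.696×10⁻⁴ mol.
Incident photons needed: 1.696×10⁻⁴ / 0.258 = 6.574×10⁻⁴ mol.
Photon energy: hc/λ = 4.474×10⁻¹⁹ J; per mole, 2.694×10⁵ J mol⁻¹.
Energy required: 6.574×10⁻⁴ × 2.694×10⁵ = 177.1 J.
Time: 177.1 J / 0.0498 W = 3600 s.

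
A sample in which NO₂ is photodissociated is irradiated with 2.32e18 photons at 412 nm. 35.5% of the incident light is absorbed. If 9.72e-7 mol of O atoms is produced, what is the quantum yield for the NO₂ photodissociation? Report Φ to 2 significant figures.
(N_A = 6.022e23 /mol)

Φ = 0.71

Moles of photons: 2.32e18 / 6.022e23 = 3.853e-6 mol.
Photons absorbed: 0.355 × 3.853e-6 = 1.368e-6 mol.
Φ = 9.72e-7 mol / 1.368e-6 mol photons = 0.71.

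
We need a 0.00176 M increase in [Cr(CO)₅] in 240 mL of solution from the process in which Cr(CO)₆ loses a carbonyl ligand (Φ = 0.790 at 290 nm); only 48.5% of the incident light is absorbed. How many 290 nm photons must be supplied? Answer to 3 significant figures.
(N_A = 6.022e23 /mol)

Product: (0.00176 M)(0.24 L) = 4.224e-4 mol.
Photons that must be absorbed: 4.224e-4 / 0.790 = 5.347e-4 mol.
Incident photons needed: 5.347e-4 / 0.485 = 0.001102 mol.
Photon count: 0.001102 × 6.022e23 = 6.64e20.

6.64e20 photons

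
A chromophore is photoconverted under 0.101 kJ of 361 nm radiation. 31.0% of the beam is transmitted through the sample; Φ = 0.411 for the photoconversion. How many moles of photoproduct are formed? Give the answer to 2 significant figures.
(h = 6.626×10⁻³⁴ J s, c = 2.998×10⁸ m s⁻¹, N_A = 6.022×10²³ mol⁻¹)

8.6×10⁻⁵ mol

Photon energy at 361 nm: hc/λ = (6.626×10⁻³⁴)(2.998×10⁸)/(361×10⁻⁹) = 5.503×10⁻¹⁹ J.
Incident energy: 0.101 kJ = 101 J.
Photons incident: 101 / 5.503×10⁻¹⁹ = 1.835×10²⁰, i.e. 1.835×10²⁰/6.022×10²³ = 3.047×10⁻⁴ mol.
Fraction absorbed: 1 − 31.0/100 = 0.6900.
Photons absorbed: 0.6900 × 3.047×10⁻⁴ = 2.102×10⁻⁴ mol.
Product: Φ × n_abs = 0.411 × 2.102×10⁻⁴ = 8.639×10⁻⁵ mol.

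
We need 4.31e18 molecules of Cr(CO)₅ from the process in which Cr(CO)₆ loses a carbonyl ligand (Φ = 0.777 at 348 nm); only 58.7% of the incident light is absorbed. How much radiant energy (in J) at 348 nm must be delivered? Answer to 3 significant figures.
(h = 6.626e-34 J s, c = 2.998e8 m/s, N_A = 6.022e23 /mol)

5.39 J

Product: 4.31e18 / 6.022e23 = 7.157e-6 mol.
Photons that must be absorbed: 7.157e-6 / 0.777 = 9.211e-6 mol.
Incident photons needed: 9.211e-6 / 0.587 = 1.569e-5 mol.
Photon energy: hc/λ = 5.708e-19 J; per mole, 3.437e5 J mol⁻¹.
Energy required: 1.569e-5 × 3.437e5 = 5.39 J.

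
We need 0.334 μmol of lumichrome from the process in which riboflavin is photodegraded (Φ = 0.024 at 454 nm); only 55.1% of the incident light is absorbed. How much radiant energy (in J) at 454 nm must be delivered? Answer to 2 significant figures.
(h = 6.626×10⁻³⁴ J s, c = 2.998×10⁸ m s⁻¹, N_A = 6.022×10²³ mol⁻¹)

6.7 J

Product: 0.334 μmol = 3.34×10⁻⁷ mol.
Photons that must be absorbed: 3.34×10⁻⁷ / 0.024 = 1.392×10⁻⁵ mol.
Incident photons needed: 1.392×10⁻⁵ / 0.551 = 2.526×10⁻⁵ mol.
Photon energy: hc/λ = 4.375×10⁻¹⁹ J; per mole, 2.635×10⁵ J mol⁻¹.
Energy required: 2.526×10⁻⁵ × 2.635×10⁵ = 6.7 J.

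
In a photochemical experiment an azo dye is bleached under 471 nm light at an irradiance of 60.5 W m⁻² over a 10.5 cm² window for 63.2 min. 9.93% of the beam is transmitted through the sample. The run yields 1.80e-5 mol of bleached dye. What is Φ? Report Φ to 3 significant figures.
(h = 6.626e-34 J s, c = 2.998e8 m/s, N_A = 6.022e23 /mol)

Photon energy at 471 nm: hc/λ = (6.626e-34)(2.998e8)/(471e-9) = 4.218e-19 J.
Energy delivered: (60.5 W m⁻²)(10.5e-4 m²)(3792 s) = 240.9 J.
Photons incident: 240.9 / 4.218e-19 = 5.711e20, i.e. 5.711e20/6.022e23 = 9.484e-4 mol.
Fraction absorbed: 1 − 9.93/100 = 0.9007.
Photons absorbed: 0.9007 × 9.484e-4 = 8.542e-4 mol.
Φ = 1.80e-5 mol / 8.542e-4 mol photons = 0.0211.

Φ = 0.0211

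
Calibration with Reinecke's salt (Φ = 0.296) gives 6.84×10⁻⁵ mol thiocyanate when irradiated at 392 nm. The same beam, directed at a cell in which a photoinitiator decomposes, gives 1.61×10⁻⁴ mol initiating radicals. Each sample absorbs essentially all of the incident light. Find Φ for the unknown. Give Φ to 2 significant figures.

Φ = 0.70

Photons absorbed by the actinometer: 6.84×10⁻⁵ / 0.296 = 2.311×10⁻⁴ mol.
Φ(unknown) = 1.61×10⁻⁴ / 2.311×10⁻⁴ = 0.70.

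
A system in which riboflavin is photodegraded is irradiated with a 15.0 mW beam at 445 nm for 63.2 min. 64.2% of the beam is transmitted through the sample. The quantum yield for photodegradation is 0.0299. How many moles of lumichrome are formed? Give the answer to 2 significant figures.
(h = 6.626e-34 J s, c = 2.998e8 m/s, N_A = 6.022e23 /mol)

Photon energy at 445 nm: hc/λ = (6.626e-34)(2.998e8)/(445e-9) = 4.464e-19 J.
Energy delivered: (15.0 mW)(3792 s) = 56.88 J.
Photons incident: 56.88 / 4.464e-19 = 1.274e20, i.e. 1.274e20/6.022e23 = 2.116e-4 mol.
Fraction absorbed: 1 − 64.2/100 = 0.3580.
Photons absorbed: 0.3580 × 2.116e-4 = 7.575e-5 mol.
Product: Φ × n_abs = 0.0299 × 7.575e-5 = 2.265e-6 mol.

2.3e-6 mol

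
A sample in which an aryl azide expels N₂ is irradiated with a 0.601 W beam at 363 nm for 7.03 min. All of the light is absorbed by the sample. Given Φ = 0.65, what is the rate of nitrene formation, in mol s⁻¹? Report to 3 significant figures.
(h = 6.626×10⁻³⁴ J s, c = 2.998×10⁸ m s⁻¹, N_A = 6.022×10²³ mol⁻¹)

Photon energy at 363 nm: hc/λ = (6.626×10⁻³⁴)(2.998×10⁸)/(363×10⁻⁹) = 5.472×10⁻¹⁹ J.
Energy delivered: (0.601 W)(421.8 s) = 253.5 J.
Photons incident: 253.5 / 5.472×10⁻¹⁹ = 4.633×10²⁰, i.e. 4.633×10²⁰/6.022×10²³ = 7.693×10⁻⁴ mol.
Product formed: 0.65 × 7.693×10⁻⁴ = 5.000×10⁻⁴ mol.
Rate: 5.000×10⁻⁴ / 421.8 s = 1.19×10⁻⁶ mol s⁻¹.

1.19×10⁻⁶ mol s⁻¹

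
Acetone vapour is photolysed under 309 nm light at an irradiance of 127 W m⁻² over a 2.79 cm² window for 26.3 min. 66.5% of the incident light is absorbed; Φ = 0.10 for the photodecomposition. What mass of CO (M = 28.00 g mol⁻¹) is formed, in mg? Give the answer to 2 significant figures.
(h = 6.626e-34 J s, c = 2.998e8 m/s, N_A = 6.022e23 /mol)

Photon energy at 309 nm: hc/λ = (6.626e-34)(2.998e8)/(309e-9) = 6.429e-19 J.
Energy delivered: (127 W m⁻²)(2.79e-4 m²)(1578 s) = 55.91 J.
Photons incident: 55.91 / 6.429e-19 = 8.697e19, i.e. 8.697e19/6.022e23 = 1.444e-4 mol.
Photons absorbed: 0.665 × 1.444e-4 = 9.603e-5 mol.
Product: Φ × n_abs = 0.10 × 9.603e-5 = 9.603e-6 mol.
Mass: 9.603e-6 × 28.00 = 2.689e-4 g = 0.27 mg.

0.27 mg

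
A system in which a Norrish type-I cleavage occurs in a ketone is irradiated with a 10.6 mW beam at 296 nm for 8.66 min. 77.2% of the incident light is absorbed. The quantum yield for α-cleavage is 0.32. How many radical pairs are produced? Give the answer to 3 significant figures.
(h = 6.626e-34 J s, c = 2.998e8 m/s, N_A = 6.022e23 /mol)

2.03e18 radical pairs

Photon energy at 296 nm: hc/λ = (6.626e-34)(2.998e8)/(296e-9) = 6.711e-19 J.
Energy delivered: (10.6 mW)(519.6 s) = 5.508 J.
Photons incident: 5.508 / 6.711e-19 = 8.207e18, i.e. 8.207e18/6.022e23 = 1.363e-5 mol.
Photons absorbed: 0.772 × 1.363e-5 = 1.052e-5 mol.
Product: Φ × n_abs = 0.32 × 1.052e-5 = 3.366e-6 mol.
As a count: 3.366e-6 × 6.022e23 = 2.03e18.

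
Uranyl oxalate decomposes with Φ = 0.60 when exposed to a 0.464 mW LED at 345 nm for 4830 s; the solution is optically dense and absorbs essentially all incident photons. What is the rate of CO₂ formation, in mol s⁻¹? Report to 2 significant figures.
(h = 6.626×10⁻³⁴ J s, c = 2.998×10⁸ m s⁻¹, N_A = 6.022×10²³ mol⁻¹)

8.0×10⁻¹⁰ mol s⁻¹

Photon energy at 345 nm: hc/λ = (6.626×10⁻³⁴)(2.998×10⁸)/(345×10⁻⁹) = 5.758×10⁻¹⁹ J.
Energy delivered: (0.464 mW)(4830 s) = 2.241 J.
Photons incident: 2.241 / 5.758×10⁻¹⁹ = 3.892×10¹⁸, i.e. 3.892×10¹⁸/6.022×10²³ = 6.463×10⁻⁶ mol.
Product formed: 0.60 × 6.463×10⁻⁶ = 3.878×10⁻⁶ mol.
Rate: 3.878×10⁻⁶ / 4830 s = 8.0×10⁻¹⁰ mol s⁻¹.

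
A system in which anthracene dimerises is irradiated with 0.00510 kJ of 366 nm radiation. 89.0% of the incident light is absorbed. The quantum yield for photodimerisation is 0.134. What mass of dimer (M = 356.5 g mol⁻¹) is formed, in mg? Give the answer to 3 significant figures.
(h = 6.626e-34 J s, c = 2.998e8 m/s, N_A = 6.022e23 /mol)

Photon energy at 366 nm: hc/λ = (6.626e-34)(2.998e8)/(366e-9) = 5.428e-19 J.
Incident energy: 0.00510 kJ = 5.10 J.
Photons incident: 5.10 / 5.428e-19 = 9.396e18, i.e. 9.396e18/6.022e23 = 1.560e-5 mol.
Photons absorbed: 0.890 × 1.560e-5 = 1.388e-5 mol.
Product: Φ × n_abs = 0.134 × 1.388e-5 = 1.860e-6 mol.
Mass: 1.860e-6 × 356.5 = 6.631e-4 g = 0.663 mg.

0.663 mg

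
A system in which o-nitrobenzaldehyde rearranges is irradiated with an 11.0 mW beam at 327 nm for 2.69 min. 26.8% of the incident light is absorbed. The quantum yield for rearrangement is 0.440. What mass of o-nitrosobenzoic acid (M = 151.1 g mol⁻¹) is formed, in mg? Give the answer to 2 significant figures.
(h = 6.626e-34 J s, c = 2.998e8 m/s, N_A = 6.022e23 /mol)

0.086 mg

Photon energy at 327 nm: hc/λ = (6.626e-34)(2.998e8)/(327e-9) = 6.075e-19 J.
Energy delivered: (11.0 mW)(161.4 s) = 1.775 J.
Photons incident: 1.775 / 6.075e-19 = 2.922e18, i.e. 2.922e18/6.022e23 = 4.852e-6 mol.
Photons absorbed: 0.268 × 4.852e-6 = 1.300e-6 mol.
Product: Φ × n_abs = 0.440 × 1.300e-6 = 5.720e-7 mol.
Mass: 5.720e-7 × 151.1 = 8.643e-5 g = 0.086 mg.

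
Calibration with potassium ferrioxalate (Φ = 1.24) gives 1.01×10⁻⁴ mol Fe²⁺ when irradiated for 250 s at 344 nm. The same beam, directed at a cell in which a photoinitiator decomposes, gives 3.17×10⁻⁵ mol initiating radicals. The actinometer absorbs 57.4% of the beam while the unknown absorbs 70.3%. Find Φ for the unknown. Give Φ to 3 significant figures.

Photons absorbed by the actinometer: 1.01×10⁻⁴ / 1.24 = 8.145×10⁻⁵ mol.
Incident flux: 8.145×10⁻⁵ / 0.574 = 1.419×10⁻⁴ einstein.
Absorbed by unknown: 0.703 × 1.419×10⁻⁴ = 9.976×10⁻⁵ mol.
Φ(unknown) = 3.17×10⁻⁵ / 9.976×10⁻⁵ = 0.318.

Φ = 0.318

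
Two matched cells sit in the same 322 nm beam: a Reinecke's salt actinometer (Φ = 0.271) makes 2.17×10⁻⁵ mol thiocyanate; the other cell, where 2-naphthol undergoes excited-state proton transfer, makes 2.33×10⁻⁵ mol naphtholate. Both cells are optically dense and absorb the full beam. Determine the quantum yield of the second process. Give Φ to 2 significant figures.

Photons absorbed by the actinometer: 2.17×10⁻⁵ / 0.271 = 8.007×10⁻⁵ mol.
Φ(unknown) = 2.33×10⁻⁵ / 8.007×10⁻⁵ = 0.29.

Φ = 0.29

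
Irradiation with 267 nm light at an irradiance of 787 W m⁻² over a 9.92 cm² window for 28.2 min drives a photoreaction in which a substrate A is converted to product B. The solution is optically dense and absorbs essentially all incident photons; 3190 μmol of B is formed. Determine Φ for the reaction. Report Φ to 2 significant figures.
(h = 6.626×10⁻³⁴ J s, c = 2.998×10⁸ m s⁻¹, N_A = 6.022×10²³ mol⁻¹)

Product: 3190 μmol = 0.00319 mol.
Photon energy at 267 nm: hc/λ = (6.626×10⁻³⁴)(2.998×10⁸)/(267×10⁻⁹) = 7.440×10⁻¹⁹ J.
Energy delivered: (787 W m⁻²)(9.92×10⁻⁴ m²)(1692 s) = 1321 J.
Photons incident: 1321 / 7.440×10⁻¹⁹ = 1.776×10²¹, i.e. 1.776×10²¹/6.022×10²³ = 0.002949 mol.
Φ = 0.00319 mol / 0.002949 mol photons = 1.1.

Φ = 1.1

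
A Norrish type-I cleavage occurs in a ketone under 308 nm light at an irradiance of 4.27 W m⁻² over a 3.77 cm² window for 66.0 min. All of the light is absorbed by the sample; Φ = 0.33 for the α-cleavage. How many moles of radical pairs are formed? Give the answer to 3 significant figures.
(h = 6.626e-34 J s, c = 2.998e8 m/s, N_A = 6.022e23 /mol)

5.42e-6 mol

Photon energy at 308 nm: hc/λ = (6.626e-34)(2.998e8)/(308e-9) = 6.450e-19 J.
Energy delivered: (4.27 W m⁻²)(3.77e-4 m²)(3960 s) = 6.375 J.
Photons incident: 6.375 / 6.450e-19 = 9.884e18, i.e. 9.884e18/6.022e23 = 1.641e-5 mol.
Product: Φ × n_abs = 0.33 × 1.641e-5 = 5.415e-6 mol.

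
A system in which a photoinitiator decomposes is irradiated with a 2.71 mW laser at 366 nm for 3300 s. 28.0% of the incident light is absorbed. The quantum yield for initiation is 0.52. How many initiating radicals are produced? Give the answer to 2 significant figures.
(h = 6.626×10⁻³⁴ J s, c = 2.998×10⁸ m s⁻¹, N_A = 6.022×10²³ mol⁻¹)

Photon energy at 366 nm: hc/λ = (6.626×10⁻³⁴)(2.998×10⁸)/(366×10⁻⁹) = 5.428×10⁻¹⁹ J.
Energy delivered: (2.71 mW)(3300 s) = 8.943 J.
Photons incident: 8.943 / 5.428×10⁻¹⁹ = 1.648×10¹⁹, i.e. 1.648×10¹⁹/6.022×10²³ = 2.737×10⁻⁵ mol.
Photons absorbed: 0.280 × 2.737×10⁻⁵ = 7.664×10⁻⁶ mol.
Product: Φ × n_abs = 0.52 × 7.664×10⁻⁶ = 3.985×10⁻⁶ mol.
As a count: 3.985×10⁻⁶ × 6.022×10²³ = 2.4×10¹⁸.

2.4×10¹⁸ initiating radicals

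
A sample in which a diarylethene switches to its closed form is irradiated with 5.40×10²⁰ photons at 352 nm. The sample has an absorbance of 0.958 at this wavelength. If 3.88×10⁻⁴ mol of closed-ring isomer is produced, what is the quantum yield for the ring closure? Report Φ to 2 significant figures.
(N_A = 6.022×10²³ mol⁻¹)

Φ = 0.49

Moles of photons: 5.40×10²⁰ / 6.022×10²³ = 8.967×10⁻⁴ mol.
Fraction absorbed: 1 − 10^(−0.958) = 0.8898.
Photons absorbed: 0.8898 × 8.967×10⁻⁴ = 7.979×10⁻⁴ mol.
Φ = 3.88×10⁻⁴ mol / 7.979×10⁻⁴ mol photons = 0.49.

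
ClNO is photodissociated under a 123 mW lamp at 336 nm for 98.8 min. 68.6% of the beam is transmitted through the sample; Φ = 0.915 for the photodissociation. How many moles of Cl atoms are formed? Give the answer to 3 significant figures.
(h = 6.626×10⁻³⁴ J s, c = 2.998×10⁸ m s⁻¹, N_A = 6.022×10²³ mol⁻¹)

5.88×10⁻⁴ mol

Photon energy at 336 nm: hc/λ = (6.626×10⁻³⁴)(2.998×10⁸)/(336×10⁻⁹) = 5.912×10⁻¹⁹ J.
Energy delivered: (123 mW)(5928 s) = 729.1 J.
Photons incident: 729.1 / 5.912×10⁻¹⁹ = 1.233×10²¹, i.e. 1.233×10²¹/6.022×10²³ = 0.002047 mol.
Fraction absorbed: 1 − 68.6/100 = 0.3140.
Photons absorbed: 0.3140 × 0.002047 = 6.428×10⁻⁴ mol.
Product: Φ × n_abs = 0.915 × 6.428×10⁻⁴ = 5.882×10⁻⁴ mol.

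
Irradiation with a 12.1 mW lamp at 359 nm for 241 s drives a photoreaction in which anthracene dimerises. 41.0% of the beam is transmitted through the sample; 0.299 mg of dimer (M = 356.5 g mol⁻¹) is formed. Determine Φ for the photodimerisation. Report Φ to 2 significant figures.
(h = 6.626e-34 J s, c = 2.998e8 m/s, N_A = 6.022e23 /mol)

Product: 0.299 mg / 356.5 g mol⁻¹ = 8.387e-7 mol.
Photon energy at 359 nm: hc/λ = (6.626e-34)(2.998e8)/(359e-9) = 5.533e-19 J.
Energy delivered: (12.1 mW)(241 s) = 2.916 J.
Photons incident: 2.916 / 5.533e-19 = 5.270e18, i.e. 5.270e18/6.022e23 = 8.751e-6 mol.
Fraction absorbed: 1 − 41.0/100 = 0.5900.
Photons absorbed: 0.5900 × 8.751e-6 = 5.163e-6 mol.
Φ = 8.387e-7 mol / 5.163e-6 mol photons = 0.16.

Φ = 0.16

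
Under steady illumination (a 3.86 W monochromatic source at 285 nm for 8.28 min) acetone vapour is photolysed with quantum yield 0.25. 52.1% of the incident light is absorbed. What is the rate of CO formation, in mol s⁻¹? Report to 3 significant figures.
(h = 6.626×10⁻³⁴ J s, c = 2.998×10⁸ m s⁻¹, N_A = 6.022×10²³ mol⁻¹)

Photon energy at 285 nm: hc/λ = (6.626×10⁻³⁴)(2.998×10⁸)/(285×10⁻⁹) = 6.970×10⁻¹⁹ J.
Energy delivered: (3.86 W)(496.8 s) = 1918 J.
Photons incident: 1918 / 6.970×10⁻¹⁹ = 2.752×10²¹, i.e. 2.752×10²¹/6.022×10²³ = 0.004570 mol.
Photons absorbed: 0.521 × 0.004570 = 0.002381 mol.
Product formed: 0.25 × 0.002381 = 5.953×10⁻⁴ mol.
Rate: 5.953×10⁻⁴ / 496.8 s = 1.20×10⁻⁶ mol s⁻¹.

1.20×10⁻⁶ mol s⁻¹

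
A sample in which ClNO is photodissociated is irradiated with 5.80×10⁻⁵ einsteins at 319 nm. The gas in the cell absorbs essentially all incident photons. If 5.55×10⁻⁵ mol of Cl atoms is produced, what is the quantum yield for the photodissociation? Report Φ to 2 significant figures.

Φ = 0.96

Φ = 5.55×10⁻⁵ mol / 5.80×10⁻⁵ mol photons = 0.96.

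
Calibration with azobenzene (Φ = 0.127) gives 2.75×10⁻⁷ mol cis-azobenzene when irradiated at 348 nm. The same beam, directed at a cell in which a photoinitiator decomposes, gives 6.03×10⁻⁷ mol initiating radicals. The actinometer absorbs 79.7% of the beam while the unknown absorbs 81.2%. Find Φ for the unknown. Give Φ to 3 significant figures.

Photons absorbed by the actinometer: 2.75×10⁻⁷ / 0.127 = 2.165×10⁻⁶ mol.
Incident flux: 2.165×10⁻⁶ / 0.797 = 2.716×10⁻⁶ einstein.
Absorbed by unknown: 0.812 × 2.716×10⁻⁶ = 2.205×10⁻⁶ mol.
Φ(unknown) = 6.03×10⁻⁷ / 2.205×10⁻⁶ = 0.273.

Φ = 0.273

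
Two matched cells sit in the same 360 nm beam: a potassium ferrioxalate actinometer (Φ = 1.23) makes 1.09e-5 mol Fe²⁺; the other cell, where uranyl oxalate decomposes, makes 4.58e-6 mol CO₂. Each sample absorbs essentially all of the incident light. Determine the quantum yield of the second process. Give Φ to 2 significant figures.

Φ = 0.52

Photons absorbed by the actinometer: 1.09e-5 / 1.23 = 8.862e-6 mol.
Φ(unknown) = 4.58e-6 / 8.862e-6 = 0.52.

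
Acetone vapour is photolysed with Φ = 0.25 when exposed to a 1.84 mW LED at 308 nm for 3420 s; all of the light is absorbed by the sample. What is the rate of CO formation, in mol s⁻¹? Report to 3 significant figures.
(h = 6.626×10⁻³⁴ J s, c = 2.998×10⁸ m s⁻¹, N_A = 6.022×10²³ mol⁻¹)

Photon energy at 308 nm: hc/λ = (6.626×10⁻³⁴)(2.998×10⁸)/(308×10⁻⁹) = 6.450×10⁻¹⁹ J.
Energy delivered: (1.84 mW)(3420 s) = 6.293 J.
Photons incident: 6.293 / 6.450×10⁻¹⁹ = 9.757×10¹⁸, i.e. 9.757×10¹⁸/6.022×10²³ = 1.620×10⁻⁵ mol.
Product formed: 0.25 × 1.620×10⁻⁵ = 4.050×10⁻⁶ mol.
Rate: 4.050×10⁻⁶ / 3420 s = 1.18×10⁻⁹ mol s⁻¹.

1.18×10⁻⁹ mol s⁻¹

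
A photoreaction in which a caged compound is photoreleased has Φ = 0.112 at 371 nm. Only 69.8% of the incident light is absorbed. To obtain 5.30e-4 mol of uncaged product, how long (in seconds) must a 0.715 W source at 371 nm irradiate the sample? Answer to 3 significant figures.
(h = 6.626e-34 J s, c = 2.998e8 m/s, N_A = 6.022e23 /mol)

Photons that must be absorbed: 5.30e-4 / 0.112 = 0.004732 mol.
Incident photons needed: 0.004732 / 0.698 = 0.006779 mol.
Photon energy: hc/λ = 5.354e-19 J; per mole, 3.224e5 J mol⁻¹.
Energy required: 0.006779 × 3.224e5 = 2186 J.
Time: 2186 J / 0.715 W = 3060 s.

t ≈ 3060 s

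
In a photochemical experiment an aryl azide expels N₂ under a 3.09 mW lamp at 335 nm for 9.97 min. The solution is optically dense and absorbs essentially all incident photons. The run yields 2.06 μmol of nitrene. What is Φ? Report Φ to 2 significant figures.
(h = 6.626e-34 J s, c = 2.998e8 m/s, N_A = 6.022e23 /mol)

Product: 2.06 μmol = 2.06e-6 mol.
Photon energy at 335 nm: hc/λ = (6.626e-34)(2.998e8)/(335e-9) = 5.930e-19 J.
Energy delivered: (3.09 mW)(598.2 s) = 1.848 J.
Photons incident: 1.848 / 5.930e-19 = 3.116e18, i.e. 3.116e18/6.022e23 = 5.174e-6 mol.
Φ = 2.06e-6 mol / 5.174e-6 mol photons = 0.40.

Φ = 0.40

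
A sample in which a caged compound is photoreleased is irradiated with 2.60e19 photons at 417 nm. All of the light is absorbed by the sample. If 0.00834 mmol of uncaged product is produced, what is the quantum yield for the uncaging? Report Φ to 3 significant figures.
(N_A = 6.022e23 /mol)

Φ = 0.193

Product: 0.00834 mmol = 8.34e-6 mol.
Moles of photons: 2.60e19 / 6.022e23 = 4.318e-5 mol.
Φ = 8.34e-6 mol / 4.318e-5 mol photons = 0.193.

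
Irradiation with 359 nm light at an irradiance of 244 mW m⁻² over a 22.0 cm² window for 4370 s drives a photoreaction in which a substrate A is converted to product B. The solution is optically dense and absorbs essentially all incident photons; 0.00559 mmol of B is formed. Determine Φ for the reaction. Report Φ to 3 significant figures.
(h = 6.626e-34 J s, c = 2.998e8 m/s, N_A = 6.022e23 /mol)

Product: 0.00559 mmol = 5.59e-6 mol.
Photon energy at 359 nm: hc/λ = (6.626e-34)(2.998e8)/(359e-9) = 5.533e-19 J.
Energy delivered: (244 mW m⁻²)(22.0e-4 m²)(4370 s) = 2.346 J.
Photons incident: 2.346 / 5.533e-19 = 4.240e18, i.e. 4.240e18/6.022e23 = 7.041e-6 mol.
Φ = 5.59e-6 mol / 7.041e-6 mol photons = 0.794.

Φ = 0.794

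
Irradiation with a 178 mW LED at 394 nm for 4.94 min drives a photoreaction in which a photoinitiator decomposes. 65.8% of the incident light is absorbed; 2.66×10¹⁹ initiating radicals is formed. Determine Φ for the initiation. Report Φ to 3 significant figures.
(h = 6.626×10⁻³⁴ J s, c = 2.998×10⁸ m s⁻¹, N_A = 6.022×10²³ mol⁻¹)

Product: 2.66×10¹⁹ / 6.022×10²³ = 4.417×10⁻⁵ mol.
Photon energy at 394 nm: hc/λ = (6.626×10⁻³⁴)(2.998×10⁸)/(394×10⁻⁹) = 5.042×10⁻¹⁹ J.
Energy delivered: (178 mW)(296.4 s) = 52.76 J.
Photons incident: 52.76 / 5.042×10⁻¹⁹ = 1.046×10²⁰, i.e. 1.046×10²⁰/6.022×10²³ = 1.737×10⁻⁴ mol.
Photons absorbed: 0.658 × 1.737×10⁻⁴ = 1.143×10⁻⁴ mol.
Φ = 4.417×10⁻⁵ mol / 1.143×10⁻⁴ mol photons = 0.386.

Φ = 0.386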